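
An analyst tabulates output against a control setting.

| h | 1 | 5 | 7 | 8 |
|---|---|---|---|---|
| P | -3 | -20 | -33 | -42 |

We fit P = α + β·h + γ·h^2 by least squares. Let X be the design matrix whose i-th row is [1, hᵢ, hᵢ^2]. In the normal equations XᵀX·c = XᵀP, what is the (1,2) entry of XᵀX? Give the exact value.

21

Row 1 ↔ basis 1, column 2 ↔ basis h, so (XᵀX)_{1,2} = Σᵢ h = (1)·(1) + (1)·(5) + (1)·(7) + (1)·(8) = 21.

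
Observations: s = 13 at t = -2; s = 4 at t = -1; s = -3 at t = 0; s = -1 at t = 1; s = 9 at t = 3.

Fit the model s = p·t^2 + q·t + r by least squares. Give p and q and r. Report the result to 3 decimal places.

Sums needed: Σt^2·t^2 = 99, Σt^2·t = 19, Σt^2 = 15, Σt·t = 15, Σt = 1, Σ1 = 5.
Right-hand side: Σt^2·s = 136, Σt·s = -4, Σs = 22.
So MᵀM·[p, q, r]ᵀ = Mᵀs: [[99, 19, 15]; [19, 15, 1]; [15, 1, 5]]·[p, q, r]ᵀ = [136, -4, 22]ᵀ.
Inverting the 3×3 Gram matrix, [p, q, r]ᵀ = [209/97, -281/97, -144/97]ᵀ.

p = 2.155, q = -2.897, r = -1.485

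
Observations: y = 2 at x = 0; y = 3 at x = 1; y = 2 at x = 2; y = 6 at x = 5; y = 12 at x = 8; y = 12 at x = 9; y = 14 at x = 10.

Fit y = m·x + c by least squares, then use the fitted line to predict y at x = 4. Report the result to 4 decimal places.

ŷ = 6.0257

The normal equations are: 275·m + 35·c = 381;  35·m + 7·c = 51.
(Σx·x = 275, Σx = 35, Σ1 = 7, Σx·y = 381, Σy = 51.)
Δ = 275·7 − 35² = 700.
m = (381·7 − 35·51)/700 = 63/50; c = (275·51 − 35·381)/700 = 69/70.
At x = 4: ŷ = (63/50)·(4) + (69/70)·(1) = 2109/350.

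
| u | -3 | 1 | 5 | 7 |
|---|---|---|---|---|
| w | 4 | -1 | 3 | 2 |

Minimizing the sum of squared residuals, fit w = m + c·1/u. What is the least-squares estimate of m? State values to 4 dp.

m = 2.9544

Normal-equation sums: Σ1 = 4, Σ1/u = 106/105, Σ1/u·1/u = 12916/11025.
And Σw = 8, Σ1/u·w = -152/105.
det = 4·(12916/11025) − (106/105)² = 4492/1225.
m = (8·(12916/11025) − (106/105)·(-152/105))/(4492/1225) = 29860/10107; c = (4·(-152/105) − (106/105)·8)/(4492/1225) = -12740/3369.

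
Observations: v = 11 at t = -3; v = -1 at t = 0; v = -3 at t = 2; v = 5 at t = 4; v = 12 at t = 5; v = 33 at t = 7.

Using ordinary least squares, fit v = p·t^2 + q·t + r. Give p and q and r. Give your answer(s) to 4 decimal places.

Compute the Gram sums: Σt^2·t^2 = 3379, Σt^2·t = 513, Σt^2 = 103, Σt·t = 103, Σt = 15, Σ1 = 6.
For Xᵀv: Σt^2·v = 2084, Σt·v = 272, Σv = 57.
Normal equations: [[3379, 513, 103]; [513, 103, 15]; [103, 15, 6]]·[p, q, r]ᵀ = [2084, 272, 57]ᵀ.
Solving the 3×3 system (Gaussian elimination) gives p = 117969/120688, q = -221557/120688, r = -162353/60344.

p = 0.9775, q = -1.8358, r = -2.6905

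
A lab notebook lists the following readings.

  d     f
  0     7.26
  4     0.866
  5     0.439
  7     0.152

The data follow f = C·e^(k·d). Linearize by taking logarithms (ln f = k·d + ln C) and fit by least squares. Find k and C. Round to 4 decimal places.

Taking logs, ln f = k·d + ln C, so regress ln f on d.
Sums: Σd = 16.0000, Σ(d)² = 90.0000, Σln f = -0.8686, Σd·ln f = -17.8789.
Normal system: [[90.0000, 16.0000]; [16.0000, 4]]·[k, ln C]ᵀ = [-17.8789, -0.8686]ᵀ.
Δ = 90.0000·4 − (16.0000)² = 104.0000; k = (-17.8789·4 − 16.0000·-0.8686)/104.0000 = -0.55402, ln C = (90.0000·-0.8686 − 16.0000·-17.8789)/104.0000 = 1.99891, so C = exp(1.99891) = 7.38098.

k = -0.5540, C = 7.3810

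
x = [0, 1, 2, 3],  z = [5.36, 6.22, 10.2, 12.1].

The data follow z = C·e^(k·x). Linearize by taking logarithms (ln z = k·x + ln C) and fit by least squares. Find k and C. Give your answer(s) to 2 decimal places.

k = 0.29, C = 5.16

Taking logs, ln z = k·x + ln C, so regress ln z on x.
Σx = 6.0000, Σ(x)² = 14.0000, Σln z = 8.3223, Σx·ln z = 13.9522.
Equations: 14.0000·k + 6.0000·ln C = 13.9522;  6.0000·k + 4·ln C = 8.3223.
Δ = 14.0000·4 − (6.0000)² = 20.0000; k = (13.9522·4 − 6.0000·8.3223)/20.0000 = 0.29373, ln C = (14.0000·8.3223 − 6.0000·13.9522)/20.0000 = 1.63998, so C = exp(1.63998) = 5.15507.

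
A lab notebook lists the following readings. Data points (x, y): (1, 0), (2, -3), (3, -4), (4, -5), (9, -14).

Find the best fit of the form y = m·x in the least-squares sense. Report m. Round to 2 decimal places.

m = -1.48

Forming AᵀA = [[111]] and Aᵀy = [-164]ᵀ gives AᵀA·[m]ᵀ = Aᵀy.
m = (-164)/111 = -1.47748.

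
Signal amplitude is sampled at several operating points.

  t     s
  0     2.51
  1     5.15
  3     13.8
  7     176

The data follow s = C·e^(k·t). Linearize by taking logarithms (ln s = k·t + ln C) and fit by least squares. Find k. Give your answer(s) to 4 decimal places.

k = 0.5994

With ln sᵢ as the transformed response and tᵢ as the regressor:
Σt = 11.0000, Σ(t)² = 59.0000, Σln s = 10.3544, Σt·ln s = 45.7064.
Equations: 59.0000·k + 11.0000·ln C = 45.7064;  11.0000·k + 4·ln C = 10.3544.
Slope k = (n·Σt·ln s − Σt·Σln s)/(n·Σ(t)² − (Σt)²) = (4·45.7064 − 11.0000·10.3544)/115.0000 = 0.59936; ln C = (Σln s − k·Σt)/n = 0.94036.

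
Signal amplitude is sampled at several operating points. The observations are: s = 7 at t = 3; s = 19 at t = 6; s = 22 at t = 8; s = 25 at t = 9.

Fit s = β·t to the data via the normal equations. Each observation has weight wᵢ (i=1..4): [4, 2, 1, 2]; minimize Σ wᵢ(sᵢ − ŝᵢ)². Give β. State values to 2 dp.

β = 2.81

With design matrix A, AᵀWA = [[334]] and AᵀWs = [938]ᵀ.
β = 938/334 = 2.80838.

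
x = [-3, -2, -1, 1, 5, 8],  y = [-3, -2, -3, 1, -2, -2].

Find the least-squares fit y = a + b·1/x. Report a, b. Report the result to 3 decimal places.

a = -1.676, b = 1.861

Setting ∂/∂a … = 0 gives: 6·a + (-61/120)·b = -11;  (-61/120)·a + (34801/14400)·b = 107/20.
(Σ1 = 6, Σ1/x = -61/120, Σ1/x·1/x = 34801/14400, Σy = -11, Σ1/x·y = 107/20.)
Eliminating b: (34801/14400)·(row 1) − (-61/120)·(row 2) gives (41017/2880)·a = (34801/14400)·(-11) − (-61/120)·(107/20) = -343649/14400, so a = -343649/205085.
Then b = ((107/20) − (-61/120)·(-343649/205085))/(34801/14400) = 76344/41017.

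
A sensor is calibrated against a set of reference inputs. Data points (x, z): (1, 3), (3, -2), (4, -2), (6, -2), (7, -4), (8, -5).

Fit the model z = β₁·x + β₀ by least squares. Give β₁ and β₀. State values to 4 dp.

The normal system AᵀA·[β₁, β₀]ᵀ = Aᵀz is [[175, 29]; [29, 6]]·[β₁, β₀]ᵀ = [-91, -12]ᵀ.
Eliminating β₀: 6·(row 1) − 29·(row 2) gives 209·β₁ = 6·(-91) − 29·(-12) = -198, so β₁ = -18/19.
Then β₀ = ((-12) − 29·(-18/19))/6 = 49/19.

β₁ = -0.9474, β₀ = 2.5789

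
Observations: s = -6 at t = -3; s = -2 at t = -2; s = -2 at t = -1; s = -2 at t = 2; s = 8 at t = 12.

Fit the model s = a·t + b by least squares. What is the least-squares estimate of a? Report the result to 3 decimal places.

With design matrix M, MᵀM = [[162, 8]; [8, 5]] and Mᵀs = [116, -4]ᵀ.
Determinant 162·5 − 8² = 746.
a = (116·5 − 8·(-4))/746 = 306/373; b = (162·(-4) − 8·116)/746 = -788/373.

a = 0.820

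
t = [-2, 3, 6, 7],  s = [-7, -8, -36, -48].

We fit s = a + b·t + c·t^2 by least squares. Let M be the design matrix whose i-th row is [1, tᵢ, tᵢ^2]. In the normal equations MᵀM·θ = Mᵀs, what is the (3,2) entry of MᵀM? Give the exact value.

578

Row 3 ↔ basis t^2, column 2 ↔ basis t, so (MᵀM)_{3,2} = Σᵢ (t^2)·(t) = (4)·(-2) + (9)·(3) + (36)·(6) + (49)·(7) = 578.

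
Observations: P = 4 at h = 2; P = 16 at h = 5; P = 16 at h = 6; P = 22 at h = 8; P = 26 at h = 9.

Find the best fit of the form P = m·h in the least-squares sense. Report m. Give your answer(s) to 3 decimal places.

The normal equations are: 210·m = 594.
Hence m = 594 / 210 ≈ 2.82857.

m = 2.829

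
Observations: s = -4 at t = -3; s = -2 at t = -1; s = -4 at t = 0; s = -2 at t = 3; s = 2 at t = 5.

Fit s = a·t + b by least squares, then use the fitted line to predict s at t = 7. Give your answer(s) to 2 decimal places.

Sums needed: Σt·t = 44, Σt = 4, Σ1 = 5.
Moment sums: Σt·s = 18, Σs = -10.
Normal equations: [[44, 4]; [4, 5]]·[a, b]ᵀ = [18, -10]ᵀ.
Δ = 44·5 − 4² = 204.
a = (18·5 − 4·(-10))/204 = 65/102; b = (44·(-10) − 4·18)/204 = -128/51.
At t = 7: ŝ = (65/102)·(7) + (-128/51)·(1) = 199/102.

ŝ = 1.95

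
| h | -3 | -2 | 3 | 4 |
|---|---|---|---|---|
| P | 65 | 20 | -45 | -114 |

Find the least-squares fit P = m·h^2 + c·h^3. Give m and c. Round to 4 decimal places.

m = 1.0701, c = -2.0448

Entries of MᵀM: Σh^2·h^2 = 434, Σh^2·h^3 = 992, Σh^3·h^3 = 5618.
For MᵀP: Σh^2·P = -1564, Σh^3·P = -10426.
Δ = 434·5618 − 992² = 1454148.
m = ((-1564)·5618 − 992·(-10426))/1454148 = 129670/121179; c = (434·(-10426) − 992·(-1564))/1454148 = -7993/3909.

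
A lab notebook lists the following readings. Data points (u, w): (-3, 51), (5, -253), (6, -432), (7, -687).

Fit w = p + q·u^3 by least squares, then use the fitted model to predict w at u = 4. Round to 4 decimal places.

Normal-equation sums: Σ1 = 4, Σu^3 = 657, Σu^3·u^3 = 180659.
Moment sums: Σw = -1321, Σu^3·w = -361955.
Normal equations: [[4, 657]; [657, 180659]]·[p, q]ᵀ = [-1321, -361955]ᵀ.
Determinant 4·180659 − 657² = 290987.
p = ((-1321)·180659 − 657·(-361955))/290987 = -846104/290987; q = (4·(-361955) − 657·(-1321))/290987 = -579923/290987.
At u = 4: ŵ = (-846104/290987)·(1) + (-579923/290987)·(64) = -37961176/290987.

ŵ = -130.4566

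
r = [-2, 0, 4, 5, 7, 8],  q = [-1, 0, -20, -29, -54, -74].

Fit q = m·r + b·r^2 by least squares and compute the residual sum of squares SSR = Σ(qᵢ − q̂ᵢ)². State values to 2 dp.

The normal system XᵀX·[m, b]ᵀ = Xᵀq is [[158, 1036]; [1036, 7394]]·[m, b]ᵀ = [-1193, -8431]ᵀ.
Eliminating b: 7394·(row 1) − 1036·(row 2) gives 94956·m = 7394·(-1193) − 1036·(-8431) = -86526, so m = -14421/15826.
Then b = ((-8431) − 1036·(-14421/15826))/7394 = -16025/15826.
Residuals: 9716/7913, 0, -1218/7913, 168/193, 15784/7913, -15078/7913; SSR = 78328/7913.

SSR = 9.90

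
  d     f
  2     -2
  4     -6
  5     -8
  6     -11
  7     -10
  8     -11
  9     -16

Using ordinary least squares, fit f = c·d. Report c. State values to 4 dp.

The normal system XᵀX·[c]ᵀ = Xᵀf is [[275]]·[c]ᵀ = [-436]ᵀ.
c = (-436)/275 = -1.58545.

c = -1.5855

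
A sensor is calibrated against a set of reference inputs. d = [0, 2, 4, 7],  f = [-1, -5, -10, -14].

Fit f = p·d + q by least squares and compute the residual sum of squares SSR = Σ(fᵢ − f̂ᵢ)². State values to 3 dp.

SSR = 1.664

Entries of XᵀX: Σd·d = 69, Σd = 13, Σ1 = 4.
For Xᵀf: Σd·f = -148, Σf = -30.
Normal equations: [[69, 13]; [13, 4]]·[p, q]ᵀ = [-148, -30]ᵀ.
Eliminating q: 4·(row 1) − 13·(row 2) gives 107·p = 4·(-148) − 13·(-30) = -202, so p = -202/107.
Then q = ((-30) − 13·(-202/107))/4 = -146/107.
Residuals: 39/107, 15/107, -116/107, 62/107; SSR = 178/107.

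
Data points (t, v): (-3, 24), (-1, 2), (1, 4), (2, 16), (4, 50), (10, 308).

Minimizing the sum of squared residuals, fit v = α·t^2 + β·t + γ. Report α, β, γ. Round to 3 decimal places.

α = 2.981, β = 0.947, γ = 0.189

The normal system XᵀX·[α, β, γ]ᵀ = Xᵀv is [[10355, 1045, 131]; [1045, 131, 13]; [131, 13, 6]]·[α, β, γ]ᵀ = [31886, 3242, 404]ᵀ.
Solving the 3×3 system (Gaussian elimination) gives α = 427843/143508, β = 135907/143508, γ = 2264/11959.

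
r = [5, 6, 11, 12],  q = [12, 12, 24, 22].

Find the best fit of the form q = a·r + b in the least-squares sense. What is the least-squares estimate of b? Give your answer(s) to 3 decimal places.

b = 2.568

From the data, Σr·r = 326, Σr = 34, Σ1 = 4.
Moment sums: Σr·q = 660, Σq = 70.
XᵀX·[a, b]ᵀ = Xᵀq becomes [[326, 34]; [34, 4]]·[a, b]ᵀ = [660, 70]ᵀ.
Eliminating b: 4·(row 1) − 34·(row 2) gives 148·a = 4·660 − 34·70 = 260, so a = 65/37.
Then b = (70 − 34·(65/37))/4 = 95/37.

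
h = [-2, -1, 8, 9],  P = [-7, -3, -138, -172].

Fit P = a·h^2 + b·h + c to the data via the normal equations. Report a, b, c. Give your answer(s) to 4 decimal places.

a = -1.9000, b = -1.7000, c = -2.8000

The normal system AᵀA·[a, b, c]ᵀ = AᵀP is [[10674, 1232, 150]; [1232, 150, 14]; [150, 14, 4]]·[a, b, c]ᵀ = [-22795, -2635, -320]ᵀ.
Row-reducing yields a = -19/10, b = -17/10, c = -14/5.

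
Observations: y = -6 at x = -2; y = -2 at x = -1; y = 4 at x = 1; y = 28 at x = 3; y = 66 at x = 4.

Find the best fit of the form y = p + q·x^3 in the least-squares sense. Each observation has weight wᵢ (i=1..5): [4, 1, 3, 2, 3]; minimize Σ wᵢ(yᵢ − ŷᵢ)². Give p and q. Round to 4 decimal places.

Normal-equation sums: Σwᵢ·1 = 13, Σwᵢ·x^3 = 216, Σwᵢ·x^3·x^3 = 14006.
For AᵀWy: Σwᵢ·y = 240, Σwᵢ·x^3·y = 14390.
Eliminating q: 14006·(row 1) − 216·(row 2) gives 135422·p = 14006·240 − 216·14390 = 253200, so p = 126600/67711.
Then q = (14390 − 216·(126600/67711))/14006 = 67615/67711.

p = 1.8697, q = 0.9986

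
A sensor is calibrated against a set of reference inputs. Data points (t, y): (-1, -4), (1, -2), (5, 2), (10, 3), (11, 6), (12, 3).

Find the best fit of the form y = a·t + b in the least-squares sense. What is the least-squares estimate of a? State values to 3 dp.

a = 0.617

AᵀA·[a, b]ᵀ = Aᵀy reads: 392·a + 38·b = 144;  38·a + 6·b = 8.
(Σt·t = 392, Σt = 38, Σ1 = 6, Σt·y = 144, Σy = 8.)
Δ = 392·6 − 38² = 908.
a = (144·6 − 38·8)/908 = 140/227; b = (392·8 − 38·144)/908 = -584/227.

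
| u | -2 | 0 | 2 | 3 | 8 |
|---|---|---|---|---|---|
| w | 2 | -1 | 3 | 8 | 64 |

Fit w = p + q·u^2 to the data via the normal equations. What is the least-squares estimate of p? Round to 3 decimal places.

The normal equations are: 5·p + 81·q = 76;  81·p + 4209·q = 4188.
Eliminating q: 4209·(row 1) − 81·(row 2) gives 14484·p = 4209·76 − 81·4188 = -19344, so p = -1612/1207.
Then q = (4188 − 81·(-1612/1207))/4209 = 1232/1207.

p = -1.336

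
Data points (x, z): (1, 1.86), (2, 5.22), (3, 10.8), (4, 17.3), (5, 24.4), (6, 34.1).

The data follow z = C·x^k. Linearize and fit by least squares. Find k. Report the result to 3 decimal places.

Taking logs, ln z = k·ln x + ln C, so regress ln z on ln x.
Over the data: Σln x = 6.5793, Σ(ln x)² = 9.4099, Σln z = 14.2272, Σln x·ln z = 19.1767.
Normal system: [[9.4099, 6.5793]; [6.5793, 6]]·[k, ln C]ᵀ = [19.1767, 14.2272]ᵀ.
Δ = 9.4099·6 − (6.5793)² = 13.1729; k = (19.1767·6 − 6.5793·14.2272)/13.1729 = 1.62878, ln C = (9.4099·14.2272 − 6.5793·19.1767)/13.1729 = 0.58518.

k = 1.629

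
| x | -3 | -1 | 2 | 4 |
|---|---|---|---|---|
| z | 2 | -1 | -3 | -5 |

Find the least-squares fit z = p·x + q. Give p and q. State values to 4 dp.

Entries of AᵀA: Σx·x = 30, Σx = 2, Σ1 = 4.
Moment sums: Σx·z = -31, Σz = -7.
Normal equations: [[30, 2]; [2, 4]]·[p, q]ᵀ = [-31, -7]ᵀ.
Δ = 30·4 − 2² = 116.
p = ((-31)·4 − 2·(-7))/116 = -55/58; q = (30·(-7) − 2·(-31))/116 = -37/29.

p = -0.9483, q = -1.2759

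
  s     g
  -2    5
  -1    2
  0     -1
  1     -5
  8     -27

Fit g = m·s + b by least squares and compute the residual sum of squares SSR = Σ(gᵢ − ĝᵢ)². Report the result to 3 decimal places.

SSR = 0.341

XᵀX·[m, b]ᵀ = Xᵀg reads: 70·m + 6·b = -233;  6·m + 5·b = -26.
(Σs·s = 70, Σs = 6, Σ1 = 5, Σs·g = -233, Σg = -26.)
Δ = 70·5 − 6² = 314.
m = ((-233)·5 − 6·(-26))/314 = -1009/314; b = (70·(-26) − 6·(-233))/314 = -211/157.
Residuals: -13/157, 41/314, 54/157, -139/314, 8/157; SSR = 107/314.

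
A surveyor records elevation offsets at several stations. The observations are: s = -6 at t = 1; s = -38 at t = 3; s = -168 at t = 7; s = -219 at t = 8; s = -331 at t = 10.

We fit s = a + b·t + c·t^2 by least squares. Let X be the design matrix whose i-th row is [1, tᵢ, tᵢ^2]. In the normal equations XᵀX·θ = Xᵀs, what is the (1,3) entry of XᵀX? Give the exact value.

Row 1 ↔ basis 1, column 3 ↔ basis t^2, so (XᵀX)_{1,3} = Σᵢ t^2 = (1)·(1) + (1)·(9) + (1)·(49) + (1)·(64) + (1)·(100) = 223.

223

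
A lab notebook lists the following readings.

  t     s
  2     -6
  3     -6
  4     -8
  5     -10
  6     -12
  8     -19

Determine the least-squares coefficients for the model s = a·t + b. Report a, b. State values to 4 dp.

a = -2.2000, b = 0.1000

Normal-equation sums: Σt·t = 154, Σt = 28, Σ1 = 6.
For Aᵀs: Σt·s = -336, Σs = -61.
So AᵀA·[a, b]ᵀ = Aᵀs: [[154, 28]; [28, 6]]·[a, b]ᵀ = [-336, -61]ᵀ.
Eliminating b: 6·(row 1) − 28·(row 2) gives 140·a = 6·(-336) − 28·(-61) = -308, so a = -11/5.
Then b = ((-61) − 28·(-11/5))/6 = 1/10.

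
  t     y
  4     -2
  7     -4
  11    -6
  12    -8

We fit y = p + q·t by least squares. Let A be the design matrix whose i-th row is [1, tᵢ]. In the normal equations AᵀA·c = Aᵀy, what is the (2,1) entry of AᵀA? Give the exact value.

Row 2 ↔ basis t, column 1 ↔ basis 1, so (AᵀA)_{2,1} = Σᵢ t = (4)·(1) + (7)·(1) + (11)·(1) + (12)·(1) = 34.

34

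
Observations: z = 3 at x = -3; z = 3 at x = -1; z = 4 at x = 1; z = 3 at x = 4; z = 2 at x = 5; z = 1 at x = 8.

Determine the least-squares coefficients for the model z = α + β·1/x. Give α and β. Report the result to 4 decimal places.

α = 2.6552, β = 0.2841

Normal-equation sums: Σ1 = 6, Σ1/x = 29/120, Σ1/x·1/x = 32101/14400.
Moment sums: Σz = 16, Σ1/x·z = 51/40.
det = 6·(32101/14400) − (29/120)² = 38353/2880.
α = (16·(32101/14400) − (29/120)·(51/40))/(38353/2880) = 509179/191765; β = (6·(51/40) − (29/120)·16)/(38353/2880) = 10896/38353.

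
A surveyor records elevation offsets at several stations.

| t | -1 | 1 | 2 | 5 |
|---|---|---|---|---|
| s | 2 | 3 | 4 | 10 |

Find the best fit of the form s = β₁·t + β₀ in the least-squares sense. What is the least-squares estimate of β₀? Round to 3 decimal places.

With design matrix A, AᵀA = [[31, 7]; [7, 4]] and Aᵀs = [59, 19]ᵀ.
Δ = 31·4 − 7² = 75.
β₁ = (59·4 − 7·19)/75 = 103/75; β₀ = (31·19 − 7·59)/75 = 176/75.

β₀ = 2.347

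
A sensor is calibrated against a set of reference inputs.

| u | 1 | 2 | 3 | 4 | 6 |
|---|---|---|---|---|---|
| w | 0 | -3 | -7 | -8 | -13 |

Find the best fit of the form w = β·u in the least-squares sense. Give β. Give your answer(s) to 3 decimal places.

Sums needed: Σu·u = 66.
Right-hand side: Σu·w = -137.
Hence β = -137 / 66 ≈ -2.07576.

β = -2.076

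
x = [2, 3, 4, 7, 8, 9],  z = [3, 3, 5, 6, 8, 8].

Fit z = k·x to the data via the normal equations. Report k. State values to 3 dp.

Sums needed: Σx·x = 223.
Moment sums: Σx·z = 213.
So AᵀA·[k]ᵀ = Aᵀz: [[223]]·[k]ᵀ = [213]ᵀ.
k = 213/223 = 0.955157.

k = 0.955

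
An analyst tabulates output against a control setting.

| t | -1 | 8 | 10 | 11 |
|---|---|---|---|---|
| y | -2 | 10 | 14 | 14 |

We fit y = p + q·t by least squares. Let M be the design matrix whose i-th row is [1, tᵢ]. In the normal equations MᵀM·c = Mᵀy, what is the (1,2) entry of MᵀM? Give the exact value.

Row 1 ↔ basis 1, column 2 ↔ basis t, so (MᵀM)_{1,2} = Σᵢ t = (1)·(-1) + (1)·(8) + (1)·(10) + (1)·(11) = 28.

28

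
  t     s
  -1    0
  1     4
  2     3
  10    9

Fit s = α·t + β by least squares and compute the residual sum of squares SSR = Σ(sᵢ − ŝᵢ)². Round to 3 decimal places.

With design matrix X, XᵀX = [[106, 12]; [12, 4]] and Xᵀs = [100, 16]ᵀ.
Δ = 106·4 − 12² = 280.
α = (100·4 − 12·16)/280 = 26/35; β = (106·16 − 12·100)/280 = 62/35.
Residuals: -36/35, 52/35, -9/35, -1/5; SSR = 118/35.

SSR = 3.371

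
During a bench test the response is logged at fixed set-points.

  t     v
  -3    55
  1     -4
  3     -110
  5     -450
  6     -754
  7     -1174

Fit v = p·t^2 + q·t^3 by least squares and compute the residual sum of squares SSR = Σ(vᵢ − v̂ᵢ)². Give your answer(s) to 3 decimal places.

SSR = 10.976

Setting ∂/∂p … = 0 gives: 4485·p + 27709·q = -96419;  27709·p + 181389·q = -626255.
det = 4485·181389 − 27709² = 45740984.
p = ((-96419)·181389 − 27709·(-626255))/45740984 = -34111549/11435246; q = (4485·(-626255) − 27709·(-96419))/45740984 = -34269901/11435246.
Residuals: 5327572/5717623, 11320233/5717623, -12792896/5717623, -4667175/5717623, 4069448/5717623, 531570/5717623; SSR = 62755866/5717623.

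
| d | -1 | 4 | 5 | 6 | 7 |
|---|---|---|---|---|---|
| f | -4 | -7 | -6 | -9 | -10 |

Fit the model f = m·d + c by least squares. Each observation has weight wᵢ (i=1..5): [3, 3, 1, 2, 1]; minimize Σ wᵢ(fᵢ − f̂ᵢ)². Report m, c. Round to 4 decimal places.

The normal equations are: 197·m + 33·c = -280;  33·m + 10·c = -67.
det = 197·10 − 33² = 881.
m = ((-280)·10 − 33·(-67))/881 = -589/881; c = (197·(-67) − 33·(-280))/881 = -3959/881.

m = -0.6686, c = -4.4938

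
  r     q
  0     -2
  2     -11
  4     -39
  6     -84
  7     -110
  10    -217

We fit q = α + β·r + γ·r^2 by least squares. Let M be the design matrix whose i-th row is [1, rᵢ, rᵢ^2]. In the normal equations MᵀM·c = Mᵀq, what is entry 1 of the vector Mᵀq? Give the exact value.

Entry 1 ↔ basis 1, so (Mᵀq)_{1} = Σᵢ qᵢ = (1)·(-2) + (1)·(-11) + (1)·(-39) + (1)·(-84) + (1)·(-110) + (1)·(-217) = -463.

-463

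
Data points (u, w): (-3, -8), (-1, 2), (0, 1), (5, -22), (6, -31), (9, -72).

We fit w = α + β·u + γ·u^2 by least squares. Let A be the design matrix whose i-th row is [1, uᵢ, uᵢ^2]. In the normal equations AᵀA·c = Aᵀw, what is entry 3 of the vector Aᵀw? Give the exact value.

-7568

Entry 3 ↔ basis u^2, so (Aᵀw)_{3} = Σᵢ (u^2)·wᵢ = (9)·(-8) + (1)·(2) + (0)·(1) + (25)·(-22) + (36)·(-31) + (81)·(-72) = -7568.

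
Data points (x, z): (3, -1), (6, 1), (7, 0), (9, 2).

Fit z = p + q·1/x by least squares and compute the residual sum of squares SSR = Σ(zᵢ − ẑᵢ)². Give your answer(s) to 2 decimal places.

SSR = 1.50

Sums needed: Σ1 = 4, Σ1/x = 95/126, Σ1/x·1/x = 2725/15876.
For Mᵀz: Σz = 2, Σ1/x·z = 1/18.
det = 4·(2725/15876) − (95/126)² = 625/5292.
p = (2·(2725/15876) − (95/126)·(1/18))/(625/5292) = 319/125; q = (4·(1/18) − (95/126)·2)/(625/5292) = -6804/625.
Residuals: 48/625, 164/625, -623/625, 411/625; SSR = 938/625.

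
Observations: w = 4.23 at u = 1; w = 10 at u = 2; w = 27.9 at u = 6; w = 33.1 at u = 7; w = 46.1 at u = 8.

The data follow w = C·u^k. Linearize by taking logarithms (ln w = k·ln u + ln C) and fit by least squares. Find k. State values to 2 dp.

With ln wᵢ as the transformed response and ln uᵢ as the regressor:
XᵀX = [[11.8015, 6.5103]; [6.5103, 5]], rhs = [22.3359, 14.4038]ᵀ  (here Σln u = 6.5103, Σ(ln u)² = 11.8015, Σln w = 14.4038, Σln u·ln w = 22.3359).
Δ = 11.8015·5 − (6.5103)² = 16.6240; k = (22.3359·5 − 6.5103·14.4038)/16.6240 = 1.07718, ln C = (11.8015·14.4038 − 6.5103·22.3359)/16.6240 = 1.47821.

k = 1.08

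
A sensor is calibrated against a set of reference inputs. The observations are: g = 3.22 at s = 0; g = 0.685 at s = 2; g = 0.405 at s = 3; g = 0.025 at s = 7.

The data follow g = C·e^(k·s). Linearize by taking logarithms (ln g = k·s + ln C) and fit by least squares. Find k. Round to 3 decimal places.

Taking logs, ln g = k·s + ln C, so regress ln g on s.
XᵀX = [[62.0000, 12.0000]; [12.0000, 4]], rhs = [-29.2904, -3.8017]ᵀ  (here Σs = 12.0000, Σ(s)² = 62.0000, Σln g = -3.8017, Σs·ln g = -29.2904).
Δ = 62.0000·4 − (12.0000)² = 104.0000; k = (-29.2904·4 − 12.0000·-3.8017)/104.0000 = -0.68790, ln C = (62.0000·-3.8017 − 12.0000·-29.2904)/104.0000 = 1.11327.

k = -0.688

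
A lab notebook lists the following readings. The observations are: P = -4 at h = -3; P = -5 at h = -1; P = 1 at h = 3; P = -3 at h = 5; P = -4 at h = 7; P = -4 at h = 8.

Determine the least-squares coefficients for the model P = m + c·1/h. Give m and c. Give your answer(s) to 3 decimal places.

The normal equations are: 6·m + (-149/280)·c = -19;  (-149/280)·m + (916049/705600)·c = 1049/210.
Δ = 6·(916049/705600) − (-149/280)² = 353099/47040.
m = ((-19)·(916049/705600) − (-149/280)·(1049/210))/(353099/47040) = -15529319/5296485; c = (6·(1049/210) − (-149/280)·(-19))/(353099/47040) = 934248/353099.

m = -2.932, c = 2.646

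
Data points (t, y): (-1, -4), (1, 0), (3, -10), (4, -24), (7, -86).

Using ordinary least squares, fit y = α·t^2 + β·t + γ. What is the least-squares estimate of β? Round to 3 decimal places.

β = 2.534

The normal system MᵀM·[α, β, γ]ᵀ = Mᵀy is [[2740, 434, 76]; [434, 76, 14]; [76, 14, 5]]·[α, β, γ]ᵀ = [-4692, -724, -124]ᵀ.
Inverting the 3×3 Gram matrix, [α, β, γ]ᵀ = [-24946/11739, 4250/1677, 1584/3913]ᵀ.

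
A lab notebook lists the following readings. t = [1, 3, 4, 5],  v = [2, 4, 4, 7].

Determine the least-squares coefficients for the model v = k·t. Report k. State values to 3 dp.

The normal system AᵀA·[k]ᵀ = Aᵀv is [[51]]·[k]ᵀ = [65]ᵀ.
k = 65/51 = 1.27451.

k = 1.275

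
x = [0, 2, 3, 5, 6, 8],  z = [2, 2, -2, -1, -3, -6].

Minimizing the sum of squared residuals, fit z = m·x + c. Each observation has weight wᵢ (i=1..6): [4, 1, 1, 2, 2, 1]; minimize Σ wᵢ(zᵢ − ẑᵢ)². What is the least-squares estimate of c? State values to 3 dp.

AᵀWA·[m, c]ᵀ = AᵀWz reads: 199·m + 35·c = -96;  35·m + 11·c = -6.
Eliminating c: 11·(row 1) − 35·(row 2) gives 964·m = 11·(-96) − 35·(-6) = -846, so m = -423/482.
Then c = ((-6) − 35·(-423/482))/11 = 1083/482.

c = 2.247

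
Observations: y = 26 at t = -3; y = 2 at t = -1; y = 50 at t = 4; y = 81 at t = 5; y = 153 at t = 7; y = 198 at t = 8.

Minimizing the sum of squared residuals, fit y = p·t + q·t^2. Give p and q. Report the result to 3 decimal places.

p = 0.634, q = 3.028

Sums needed: Σt·t = 164, Σt·t^2 = 1016, Σt^2·t^2 = 7460.
For Mᵀy: Σt·y = 3180, Σt^2·y = 23230.
MᵀM·[p, q]ᵀ = Mᵀy becomes [[164, 1016]; [1016, 7460]]·[p, q]ᵀ = [3180, 23230]ᵀ.
Δ = 164·7460 − 1016² = 191184.
p = (3180·7460 − 1016·23230)/191184 = 7570/11949; q = (164·23230 − 1016·3180)/191184 = 72355/23898.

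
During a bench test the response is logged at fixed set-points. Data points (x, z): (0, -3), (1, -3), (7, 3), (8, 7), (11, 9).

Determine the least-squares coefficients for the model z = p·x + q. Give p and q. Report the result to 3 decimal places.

With design matrix A, AᵀA = [[235, 27]; [27, 5]] and Aᵀz = [173, 13]ᵀ.
Eliminating q: 5·(row 1) − 27·(row 2) gives 446·p = 5·173 − 27·13 = 514, so p = 257/223.
Then q = (13 − 27·(257/223))/5 = -808/223.

p = 1.152, q = -3.623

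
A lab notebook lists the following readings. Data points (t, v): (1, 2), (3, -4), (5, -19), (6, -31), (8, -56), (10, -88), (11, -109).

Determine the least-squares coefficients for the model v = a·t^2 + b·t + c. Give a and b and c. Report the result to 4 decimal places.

a = -0.9304, b = 0.0710, c = 3.3009

From the data, Σt^2·t^2 = 30740, Σt^2·t = 3212, Σt^2 = 356, Σt·t = 356, Σt = 44, Σ1 = 7.
Moment sums: Σt^2·v = -27198, Σt·v = -2818, Σv = -305.
Normal equations: [[30740, 3212, 356]; [3212, 356, 44]; [356, 44, 7]]·[a, b, c]ᵀ = [-27198, -2818, -305]ᵀ.
Solving the 3×3 system (Gaussian elimination) gives a = -11059/11886, b = 422/5943, c = 6539/1981.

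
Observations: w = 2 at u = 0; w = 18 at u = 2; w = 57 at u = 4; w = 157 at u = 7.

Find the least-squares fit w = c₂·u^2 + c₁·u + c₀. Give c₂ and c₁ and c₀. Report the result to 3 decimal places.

Forming XᵀX = [[2673, 415, 69]; [415, 69, 13]; [69, 13, 4]] and Xᵀw = [8677, 1363, 234]ᵀ gives XᵀX·[c₂, c₁, c₀]ᵀ = Xᵀw.
Inverting the 3×3 Gram matrix, [c₂, c₁, c₀]ᵀ = [18413/6556, 16363/6556, 6361/3278]ᵀ.

c₂ = 2.809, c₁ = 2.496, c₀ = 1.941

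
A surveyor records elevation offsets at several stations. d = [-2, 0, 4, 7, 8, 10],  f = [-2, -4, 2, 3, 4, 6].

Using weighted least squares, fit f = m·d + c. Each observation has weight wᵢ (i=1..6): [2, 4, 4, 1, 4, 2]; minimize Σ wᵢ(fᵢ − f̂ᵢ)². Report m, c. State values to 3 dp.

m = 0.819, c = -2.302

With design matrix X, XᵀWX = [[577, 71]; [71, 17]] and XᵀWf = [309, 19]ᵀ.
Eliminating c: 17·(row 1) − 71·(row 2) gives 4768·m = 17·309 − 71·19 = 3904, so m = 122/149.
Then c = (19 − 71·(122/149))/17 = -343/149.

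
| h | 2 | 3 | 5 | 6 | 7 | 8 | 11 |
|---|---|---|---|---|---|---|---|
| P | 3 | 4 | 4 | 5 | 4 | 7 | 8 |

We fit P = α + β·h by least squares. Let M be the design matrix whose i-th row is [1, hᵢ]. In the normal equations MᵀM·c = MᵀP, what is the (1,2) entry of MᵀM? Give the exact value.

42

Row 1 ↔ basis 1, column 2 ↔ basis h, so (MᵀM)_{1,2} = Σᵢ h = (1)·(2) + (1)·(3) + (1)·(5) + (1)·(6) + (1)·(7) + (1)·(8) + (1)·(11) = 42.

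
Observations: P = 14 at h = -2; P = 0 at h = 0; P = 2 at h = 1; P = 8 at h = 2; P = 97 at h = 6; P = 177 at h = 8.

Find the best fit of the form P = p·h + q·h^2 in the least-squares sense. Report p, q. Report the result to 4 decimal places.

Sums needed: Σh·h = 109, Σh·h^2 = 729, Σh^2·h^2 = 5425.
And Σh·P = 1988, Σh^2·P = 14910.
det = 109·5425 − 729² = 59884.
p = (1988·5425 − 729·14910)/59884 = -42245/29942; q = (109·14910 − 729·1988)/59884 = 87969/29942.

p = -1.4109, q = 2.9380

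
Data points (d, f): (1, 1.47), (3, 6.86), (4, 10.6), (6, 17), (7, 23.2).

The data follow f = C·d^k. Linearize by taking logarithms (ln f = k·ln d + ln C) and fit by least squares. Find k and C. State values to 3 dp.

With ln fᵢ as the transformed response and ln dᵢ as the regressor:
Over the data: Σln d = 6.2226, Σ(ln d)² = 10.1257, Σln f = 10.6492, Σln d·ln f = 16.5831.
Normal system: [[10.1257, 6.2226]; [6.2226, 5]]·[k, ln C]ᵀ = [16.5831, 10.6492]ᵀ.
Δ = 10.1257·5 − (6.2226)² = 11.9082; k = (16.5831·5 − 6.2226·10.6492)/11.9082 = 1.39821, ln C = (10.1257·10.6492 − 6.2226·16.5831)/11.9082 = 0.38974, so C = exp(0.38974) = 1.47660.

k = 1.398, C = 1.477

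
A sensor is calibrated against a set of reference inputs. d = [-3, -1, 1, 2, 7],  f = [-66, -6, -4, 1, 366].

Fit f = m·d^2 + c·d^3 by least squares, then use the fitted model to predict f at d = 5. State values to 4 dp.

Compute the Gram sums: Σd^2·d^2 = 2500, Σd^2·d^3 = 16596, Σd^3·d^3 = 118444.
Moment sums: Σd^2·f = 17334, Σd^3·f = 127330.
det = 2500·118444 − 16596² = 20682784.
m = (17334·118444 − 16596·127330)/20682784 = -1876887/646337; c = (2500·127330 − 16596·17334)/20682784 = 1915621/1292674.
At d = 5: f̂ = (-1876887/646337)·(25) + (1915621/1292674)·(125) = 145608275/1292674.

f̂ = 112.6411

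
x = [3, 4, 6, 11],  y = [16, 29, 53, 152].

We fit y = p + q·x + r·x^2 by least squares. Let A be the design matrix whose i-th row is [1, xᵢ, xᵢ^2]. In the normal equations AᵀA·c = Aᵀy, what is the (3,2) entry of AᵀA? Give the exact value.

Row 3 ↔ basis x^2, column 2 ↔ basis x, so (AᵀA)_{3,2} = Σᵢ (x^2)·(x) = (9)·(3) + (16)·(4) + (36)·(6) + (121)·(11) = 1638.

1638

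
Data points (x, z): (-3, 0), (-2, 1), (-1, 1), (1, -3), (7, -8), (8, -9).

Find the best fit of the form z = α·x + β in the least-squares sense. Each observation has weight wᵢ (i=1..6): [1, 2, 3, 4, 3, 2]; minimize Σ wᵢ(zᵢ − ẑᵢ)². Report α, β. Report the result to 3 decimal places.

α = -0.978, β = -1.246

Entries of MᵀWM: Σwᵢ·x·x = 299, Σwᵢ·x = 31, Σwᵢ·1 = 15.
Right-hand side: Σwᵢ·x·z = -331, Σwᵢ·z = -49.
So MᵀWM·[α, β]ᵀ = MᵀWz: [[299, 31]; [31, 15]]·[α, β]ᵀ = [-331, -49]ᵀ.
Eliminating β: 15·(row 1) − 31·(row 2) gives 3524·α = 15·(-331) − 31·(-49) = -3446, so α = -1723/1762.
Then β = ((-49) − 31·(-1723/1762))/15 = -2195/1762.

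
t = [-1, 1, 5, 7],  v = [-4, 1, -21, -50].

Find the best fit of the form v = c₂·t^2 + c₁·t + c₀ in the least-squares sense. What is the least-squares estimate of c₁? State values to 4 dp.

c₁ = 2.8000

The normal equations are: 3028·c₂ + 468·c₁ + 76·c₀ = -2978;  468·c₂ + 76·c₁ + 12·c₀ = -450;  76·c₂ + 12·c₁ + 4·c₀ = -74.
Solving the 3×3 system (Gaussian elimination) gives c₂ = -17/12, c₁ = 14/5, c₀ = 1/60.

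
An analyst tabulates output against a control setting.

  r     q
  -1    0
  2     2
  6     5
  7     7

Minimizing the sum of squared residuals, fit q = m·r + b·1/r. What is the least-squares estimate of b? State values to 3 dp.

b = -0.764

Sums needed: Σr·r = 90, Σr·1/r = 4, Σ1/r·1/r = 1145/882.
And Σr·q = 83, Σ1/r·q = 17/6.
Normal equations: [[90, 4]; [4, 1145/882]]·[m, b]ᵀ = [83, 17/6]ᵀ.
Eliminating b: (1145/882)·(row 1) − 4·(row 2) gives (4941/49)·m = (1145/882)·83 − 4·(17/6) = 85039/882, so m = 85039/88938.
Then b = ((17/6) − 4·(85039/88938))/(1145/882) = -3773/4941.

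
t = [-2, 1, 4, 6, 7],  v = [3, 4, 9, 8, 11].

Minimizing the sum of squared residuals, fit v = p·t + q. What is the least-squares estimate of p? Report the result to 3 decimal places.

Compute the Gram sums: Σt·t = 106, Σt = 16, Σ1 = 5.
Moment sums: Σt·v = 159, Σv = 35.
So MᵀM·[p, q]ᵀ = Mᵀv: [[106, 16]; [16, 5]]·[p, q]ᵀ = [159, 35]ᵀ.
Eliminating q: 5·(row 1) − 16·(row 2) gives 274·p = 5·159 − 16·35 = 235, so p = 235/274.
Then q = (35 − 16·(235/274))/5 = 583/137.

p = 0.858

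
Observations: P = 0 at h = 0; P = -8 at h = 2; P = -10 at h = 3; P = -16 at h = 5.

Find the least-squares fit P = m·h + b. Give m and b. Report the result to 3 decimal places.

From the data, Σh·h = 38, Σh = 10, Σ1 = 4.
And Σh·P = -126, ΣP = -34.
Eliminating b: 4·(row 1) − 10·(row 2) gives 52·m = 4·(-126) − 10·(-34) = -164, so m = -41/13.
Then b = ((-34) − 10·(-41/13))/4 = -8/13.

m = -3.154, b = -0.615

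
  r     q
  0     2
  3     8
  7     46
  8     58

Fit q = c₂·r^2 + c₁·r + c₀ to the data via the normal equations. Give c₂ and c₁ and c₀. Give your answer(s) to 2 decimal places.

c₂ = 0.98, c₁ = -0.69, c₀ = 1.81

Compute the Gram sums: Σr^2·r^2 = 6578, Σr^2·r = 882, Σr^2 = 122, Σr·r = 122, Σr = 18, Σ1 = 4.
Right-hand side: Σr^2·q = 6038, Σr·q = 810, Σq = 114.
Inverting the 3×3 Gram matrix, [c₂, c₁, c₀]ᵀ = [1525/1562, -1071/1562, 1412/781]ᵀ.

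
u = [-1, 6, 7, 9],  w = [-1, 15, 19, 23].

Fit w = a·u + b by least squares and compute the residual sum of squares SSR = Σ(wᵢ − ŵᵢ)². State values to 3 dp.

Compute the Gram sums: Σu·u = 167, Σu = 21, Σ1 = 4.
Right-hand side: Σu·w = 431, Σw = 56.
Eliminating b: 4·(row 1) − 21·(row 2) gives 227·a = 4·431 − 21·56 = 548, so a = 548/227.
Then b = (56 − 21·(548/227))/4 = 301/227.
Residuals: 20/227, -184/227, 176/227, -12/227; SSR = 288/227.

SSR = 1.269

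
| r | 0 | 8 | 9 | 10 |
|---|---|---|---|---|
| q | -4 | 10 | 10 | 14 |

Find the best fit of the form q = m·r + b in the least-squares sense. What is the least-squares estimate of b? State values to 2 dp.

b = -4.06

AᵀA·[m, b]ᵀ = Aᵀq reads: 245·m + 27·b = 310;  27·m + 4·b = 30.
Determinant 245·4 − 27² = 251.
m = (310·4 − 27·30)/251 = 430/251; b = (245·30 − 27·310)/251 = -1020/251.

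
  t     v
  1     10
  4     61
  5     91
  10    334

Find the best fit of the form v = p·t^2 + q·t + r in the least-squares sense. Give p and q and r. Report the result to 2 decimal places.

The normal system MᵀM·[p, q, r]ᵀ = Mᵀv is [[10882, 1190, 142]; [1190, 142, 20]; [142, 20, 4]]·[p, q, r]ᵀ = [36661, 4049, 496]ᵀ.
Inverting the 3×3 Gram matrix, [p, q, r]ᵀ = [2617/829, 2121/1658, 4590/829]ᵀ.

p = 3.16, q = 1.28, r = 5.54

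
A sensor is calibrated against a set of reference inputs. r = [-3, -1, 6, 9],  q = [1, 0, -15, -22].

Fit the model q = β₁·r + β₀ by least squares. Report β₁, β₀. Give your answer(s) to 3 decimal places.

Sums needed: Σr·r = 127, Σr = 11, Σ1 = 4.
Right-hand side: Σr·q = -291, Σq = -36.
AᵀA·[β₁, β₀]ᵀ = Aᵀq becomes [[127, 11]; [11, 4]]·[β₁, β₀]ᵀ = [-291, -36]ᵀ.
Determinant 127·4 − 11² = 387.
β₁ = ((-291)·4 − 11·(-36))/387 = -256/129; β₀ = (127·(-36) − 11·(-291))/387 = -457/129.

β₁ = -1.984, β₀ = -3.543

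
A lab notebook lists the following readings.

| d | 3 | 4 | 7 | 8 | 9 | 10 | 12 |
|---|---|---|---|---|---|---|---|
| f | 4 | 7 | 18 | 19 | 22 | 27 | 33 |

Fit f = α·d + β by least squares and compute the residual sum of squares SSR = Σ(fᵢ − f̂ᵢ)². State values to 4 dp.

From the data, Σd·d = 463, Σd = 53, Σ1 = 7.
Moment sums: Σd·f = 1182, Σf = 130.
Normal equations: [[463, 53]; [53, 7]]·[α, β]ᵀ = [1182, 130]ᵀ.
det = 463·7 − 53² = 432.
α = (1182·7 − 53·130)/432 = 173/54; β = (463·130 − 53·1182)/432 = -307/54.
Residuals: 2/27, -7/54, 34/27, -17/18, -31/27, 35/54, 13/54; SSR = 116/27.

SSR = 4.2963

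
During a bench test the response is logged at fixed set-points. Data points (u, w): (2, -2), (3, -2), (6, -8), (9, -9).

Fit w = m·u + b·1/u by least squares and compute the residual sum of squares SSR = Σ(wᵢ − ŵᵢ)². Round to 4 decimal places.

From the data, Σu·u = 130, Σu·1/u = 4, Σ1/u·1/u = 65/162.
And Σu·w = -139, Σ1/u·w = -4.
Eliminating b: (65/162)·(row 1) − 4·(row 2) gives (2929/81)·m = (65/162)·(-139) − 4·(-4) = -6443/162, so m = -6443/5858.
Then b = ((-4) − 4·(-6443/5858))/(65/162) = 2916/2929.
Residuals: -873/2929, 5669/5858, -4589/2929, 4617/5858; SSR = 24025/5858.

SSR = 4.1012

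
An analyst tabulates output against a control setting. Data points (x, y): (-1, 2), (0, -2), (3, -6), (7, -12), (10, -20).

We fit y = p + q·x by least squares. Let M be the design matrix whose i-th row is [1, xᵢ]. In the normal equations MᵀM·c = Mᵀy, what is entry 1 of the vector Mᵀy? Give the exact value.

-38

Entry 1 ↔ basis 1, so (Mᵀy)_{1} = Σᵢ yᵢ = (1)·(2) + (1)·(-2) + (1)·(-6) + (1)·(-12) + (1)·(-20) = -38.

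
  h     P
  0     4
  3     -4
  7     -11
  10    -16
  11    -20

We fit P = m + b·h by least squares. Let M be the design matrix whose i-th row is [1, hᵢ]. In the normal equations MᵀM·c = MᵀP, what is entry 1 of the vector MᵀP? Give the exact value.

Entry 1 ↔ basis 1, so (MᵀP)_{1} = Σᵢ Pᵢ = (1)·(4) + (1)·(-4) + (1)·(-11) + (1)·(-16) + (1)·(-20) = -47.

-47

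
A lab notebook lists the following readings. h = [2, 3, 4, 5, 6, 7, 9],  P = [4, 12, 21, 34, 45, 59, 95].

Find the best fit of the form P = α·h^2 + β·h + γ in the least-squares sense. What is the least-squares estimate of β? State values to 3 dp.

The normal system MᵀM·[α, β, γ]ᵀ = MᵀP is [[11236, 1512, 220]; [1512, 220, 36]; [220, 36, 7]]·[α, β, γ]ᵀ = [13516, 1836, 270]ᵀ.
Inverting the 3×3 Gram matrix, [α, β, γ]ᵀ = [2215/2541, 2811/847, -14974/2541]ᵀ.

β = 3.319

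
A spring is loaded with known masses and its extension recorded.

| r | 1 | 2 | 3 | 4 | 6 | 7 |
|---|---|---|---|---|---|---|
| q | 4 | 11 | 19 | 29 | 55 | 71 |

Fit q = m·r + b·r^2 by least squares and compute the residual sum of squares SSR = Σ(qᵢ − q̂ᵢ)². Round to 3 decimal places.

MᵀM·[m, b]ᵀ = Mᵀq reads: 115·m + 659·b = 1026;  659·m + 4051·b = 6142.
(Σr·r = 115, Σr·r^2 = 659, Σr^2·r^2 = 4051, Σr·q = 1026, Σr^2·q = 6142.)
Eliminating b: 4051·(row 1) − 659·(row 2) gives 31584·m = 4051·1026 − 659·6142 = 108748, so m = 27187/7896.
Then b = (6142 − 659·(27187/7896))/4051 = 7549/7896.
Residuals: -394/987, 381/1316, 87/1316, -137/1974, -101/1316, 29/564; SSR = 515/1974.

SSR = 0.261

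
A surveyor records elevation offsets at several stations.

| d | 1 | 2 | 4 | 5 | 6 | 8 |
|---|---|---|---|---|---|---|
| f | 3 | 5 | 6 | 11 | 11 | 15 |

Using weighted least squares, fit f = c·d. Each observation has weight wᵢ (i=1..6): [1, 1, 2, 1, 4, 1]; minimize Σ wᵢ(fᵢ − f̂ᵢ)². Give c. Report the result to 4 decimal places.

XᵀWX·[c]ᵀ = XᵀWf reads: 270·c = 500.
(Σwᵢ·d·d = 270, Σwᵢ·d·f = 500.)
c = 500/270 = 1.85185.

c = 1.8519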